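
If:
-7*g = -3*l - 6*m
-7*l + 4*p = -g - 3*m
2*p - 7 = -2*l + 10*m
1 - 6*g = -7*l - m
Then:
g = -681/433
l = -573/433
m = -508/433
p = -903/866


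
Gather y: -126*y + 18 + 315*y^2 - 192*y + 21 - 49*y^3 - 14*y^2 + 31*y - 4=-49*y^3 + 301*y^2 - 287*y + 35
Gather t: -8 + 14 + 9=15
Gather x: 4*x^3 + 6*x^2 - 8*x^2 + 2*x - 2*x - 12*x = 4*x^3 - 2*x^2 - 12*x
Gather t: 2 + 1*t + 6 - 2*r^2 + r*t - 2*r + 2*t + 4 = -2*r^2 - 2*r + t*(r + 3) + 12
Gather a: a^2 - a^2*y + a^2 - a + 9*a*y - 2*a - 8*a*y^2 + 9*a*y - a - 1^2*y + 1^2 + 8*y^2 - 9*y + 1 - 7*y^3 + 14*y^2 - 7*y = a^2*(2 - y) + a*(-8*y^2 + 18*y - 4) - 7*y^3 + 22*y^2 - 17*y + 2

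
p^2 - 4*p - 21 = (p - 7)*(p + 3)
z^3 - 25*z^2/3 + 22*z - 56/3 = (z - 4)*(z - 7/3)*(z - 2)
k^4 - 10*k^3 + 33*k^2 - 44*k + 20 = (k - 5)*(k - 2)^2*(k - 1)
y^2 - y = y*(y - 1)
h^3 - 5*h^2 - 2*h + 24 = (h - 4)*(h - 3)*(h + 2)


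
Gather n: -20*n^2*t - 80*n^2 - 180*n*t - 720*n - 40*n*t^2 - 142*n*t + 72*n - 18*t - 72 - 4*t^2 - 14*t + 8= n^2*(-20*t - 80) + n*(-40*t^2 - 322*t - 648) - 4*t^2 - 32*t - 64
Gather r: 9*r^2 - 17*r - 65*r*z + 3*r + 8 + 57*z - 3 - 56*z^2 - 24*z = 9*r^2 + r*(-65*z - 14) - 56*z^2 + 33*z + 5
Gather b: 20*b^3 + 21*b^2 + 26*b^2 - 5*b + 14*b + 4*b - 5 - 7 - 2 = 20*b^3 + 47*b^2 + 13*b - 14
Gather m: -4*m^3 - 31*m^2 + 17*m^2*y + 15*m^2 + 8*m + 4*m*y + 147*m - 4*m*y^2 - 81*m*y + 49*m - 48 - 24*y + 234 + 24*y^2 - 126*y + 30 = -4*m^3 + m^2*(17*y - 16) + m*(-4*y^2 - 77*y + 204) + 24*y^2 - 150*y + 216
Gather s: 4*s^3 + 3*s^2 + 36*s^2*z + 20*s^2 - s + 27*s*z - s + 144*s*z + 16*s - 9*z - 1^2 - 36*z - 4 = 4*s^3 + s^2*(36*z + 23) + s*(171*z + 14) - 45*z - 5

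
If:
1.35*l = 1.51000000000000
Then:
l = 1.12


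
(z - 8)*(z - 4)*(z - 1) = z^3 - 13*z^2 + 44*z - 32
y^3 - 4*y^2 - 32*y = y*(y - 8)*(y + 4)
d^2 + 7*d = d*(d + 7)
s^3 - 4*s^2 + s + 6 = (s - 3)*(s - 2)*(s + 1)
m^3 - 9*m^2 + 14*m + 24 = (m - 6)*(m - 4)*(m + 1)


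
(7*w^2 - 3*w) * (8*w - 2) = 56*w^3 - 38*w^2 + 6*w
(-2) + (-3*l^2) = -3*l^2 - 2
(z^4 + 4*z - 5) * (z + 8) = z^5 + 8*z^4 + 4*z^2 + 27*z - 40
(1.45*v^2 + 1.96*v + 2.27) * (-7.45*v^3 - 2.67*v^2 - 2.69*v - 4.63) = -10.8025*v^5 - 18.4735*v^4 - 26.0452*v^3 - 18.0468*v^2 - 15.1811*v - 10.5101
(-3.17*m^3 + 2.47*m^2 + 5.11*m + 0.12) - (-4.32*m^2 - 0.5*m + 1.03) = -3.17*m^3 + 6.79*m^2 + 5.61*m - 0.91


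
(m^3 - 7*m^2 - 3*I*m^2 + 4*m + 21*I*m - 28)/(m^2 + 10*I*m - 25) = (m^3 - m^2*(7 + 3*I) + m*(4 + 21*I) - 28)/(m^2 + 10*I*m - 25)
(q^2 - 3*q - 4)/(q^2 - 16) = (q + 1)/(q + 4)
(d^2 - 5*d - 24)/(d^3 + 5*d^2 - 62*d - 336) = (d + 3)/(d^2 + 13*d + 42)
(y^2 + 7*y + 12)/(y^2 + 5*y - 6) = (y^2 + 7*y + 12)/(y^2 + 5*y - 6)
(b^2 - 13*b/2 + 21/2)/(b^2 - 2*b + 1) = (2*b^2 - 13*b + 21)/(2*(b^2 - 2*b + 1))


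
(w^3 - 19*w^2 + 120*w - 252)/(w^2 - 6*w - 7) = (w^2 - 12*w + 36)/(w + 1)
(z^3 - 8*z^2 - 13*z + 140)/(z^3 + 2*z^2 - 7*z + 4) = (z^2 - 12*z + 35)/(z^2 - 2*z + 1)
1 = 1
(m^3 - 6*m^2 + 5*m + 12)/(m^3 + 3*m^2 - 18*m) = (m^2 - 3*m - 4)/(m*(m + 6))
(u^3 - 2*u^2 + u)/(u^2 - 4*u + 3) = u*(u - 1)/(u - 3)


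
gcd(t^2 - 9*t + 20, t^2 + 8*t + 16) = 1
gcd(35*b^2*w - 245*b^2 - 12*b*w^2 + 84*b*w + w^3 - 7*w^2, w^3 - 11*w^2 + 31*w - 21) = w - 7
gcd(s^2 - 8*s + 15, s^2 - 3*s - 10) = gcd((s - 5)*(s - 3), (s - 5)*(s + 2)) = s - 5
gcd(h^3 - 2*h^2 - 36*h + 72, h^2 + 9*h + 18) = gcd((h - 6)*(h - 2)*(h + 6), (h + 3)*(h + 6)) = h + 6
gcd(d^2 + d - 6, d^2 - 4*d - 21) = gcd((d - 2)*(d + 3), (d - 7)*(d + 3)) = d + 3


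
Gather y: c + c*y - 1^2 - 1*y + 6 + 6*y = c + y*(c + 5) + 5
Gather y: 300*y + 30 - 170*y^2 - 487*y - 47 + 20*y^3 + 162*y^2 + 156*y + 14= 20*y^3 - 8*y^2 - 31*y - 3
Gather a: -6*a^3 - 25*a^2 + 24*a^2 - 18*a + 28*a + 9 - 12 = -6*a^3 - a^2 + 10*a - 3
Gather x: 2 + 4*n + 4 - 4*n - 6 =0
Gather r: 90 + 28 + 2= 120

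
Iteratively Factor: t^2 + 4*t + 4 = (t + 2)*(t + 2)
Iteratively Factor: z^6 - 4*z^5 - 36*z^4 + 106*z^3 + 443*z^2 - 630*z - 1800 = (z - 3)*(z^5 - z^4 - 39*z^3 - 11*z^2 + 410*z + 600) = (z - 3)*(z + 3)*(z^4 - 4*z^3 - 27*z^2 + 70*z + 200) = (z - 3)*(z + 2)*(z + 3)*(z^3 - 6*z^2 - 15*z + 100) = (z - 3)*(z + 2)*(z + 3)*(z + 4)*(z^2 - 10*z + 25) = (z - 5)*(z - 3)*(z + 2)*(z + 3)*(z + 4)*(z - 5)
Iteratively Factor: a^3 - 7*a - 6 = (a + 1)*(a^2 - a - 6) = (a + 1)*(a + 2)*(a - 3)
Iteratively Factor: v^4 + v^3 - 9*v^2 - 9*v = (v + 1)*(v^3 - 9*v) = (v + 1)*(v + 3)*(v^2 - 3*v) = (v - 3)*(v + 1)*(v + 3)*(v)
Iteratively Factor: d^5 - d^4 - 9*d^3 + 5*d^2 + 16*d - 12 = (d - 1)*(d^4 - 9*d^2 - 4*d + 12) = (d - 3)*(d - 1)*(d^3 + 3*d^2 - 4) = (d - 3)*(d - 1)*(d + 2)*(d^2 + d - 2) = (d - 3)*(d - 1)*(d + 2)^2*(d - 1)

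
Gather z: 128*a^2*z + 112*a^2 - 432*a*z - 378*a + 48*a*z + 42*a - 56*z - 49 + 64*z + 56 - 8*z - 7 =112*a^2 - 336*a + z*(128*a^2 - 384*a)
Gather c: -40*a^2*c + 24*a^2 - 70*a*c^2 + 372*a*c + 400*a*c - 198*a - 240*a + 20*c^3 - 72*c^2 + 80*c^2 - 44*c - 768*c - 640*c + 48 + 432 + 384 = 24*a^2 - 438*a + 20*c^3 + c^2*(8 - 70*a) + c*(-40*a^2 + 772*a - 1452) + 864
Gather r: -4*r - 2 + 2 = -4*r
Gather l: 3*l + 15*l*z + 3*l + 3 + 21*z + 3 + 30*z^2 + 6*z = l*(15*z + 6) + 30*z^2 + 27*z + 6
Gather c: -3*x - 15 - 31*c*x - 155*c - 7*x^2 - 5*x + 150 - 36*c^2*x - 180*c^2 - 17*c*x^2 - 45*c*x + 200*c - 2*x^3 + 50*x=c^2*(-36*x - 180) + c*(-17*x^2 - 76*x + 45) - 2*x^3 - 7*x^2 + 42*x + 135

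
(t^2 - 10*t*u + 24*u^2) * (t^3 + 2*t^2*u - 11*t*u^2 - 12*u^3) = t^5 - 8*t^4*u - 7*t^3*u^2 + 146*t^2*u^3 - 144*t*u^4 - 288*u^5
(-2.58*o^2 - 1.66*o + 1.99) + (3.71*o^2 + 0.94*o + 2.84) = 1.13*o^2 - 0.72*o + 4.83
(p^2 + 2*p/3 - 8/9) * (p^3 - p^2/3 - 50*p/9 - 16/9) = p^5 + p^4/3 - 20*p^3/3 - 140*p^2/27 + 304*p/81 + 128/81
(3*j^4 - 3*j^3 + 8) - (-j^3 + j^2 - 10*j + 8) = 3*j^4 - 2*j^3 - j^2 + 10*j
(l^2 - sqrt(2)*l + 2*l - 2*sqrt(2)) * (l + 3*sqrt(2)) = l^3 + 2*l^2 + 2*sqrt(2)*l^2 - 6*l + 4*sqrt(2)*l - 12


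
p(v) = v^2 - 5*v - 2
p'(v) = 2*v - 5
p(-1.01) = 4.07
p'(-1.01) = -7.02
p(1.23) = -6.64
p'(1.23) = -2.54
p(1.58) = -7.40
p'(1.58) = -1.84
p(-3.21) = 24.35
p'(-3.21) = -11.42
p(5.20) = -0.96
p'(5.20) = 5.40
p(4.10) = -5.69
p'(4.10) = 3.20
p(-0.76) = 2.38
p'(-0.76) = -6.52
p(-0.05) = -1.75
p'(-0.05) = -5.10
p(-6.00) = 64.00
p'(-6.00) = -17.00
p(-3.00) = 22.00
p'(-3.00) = -11.00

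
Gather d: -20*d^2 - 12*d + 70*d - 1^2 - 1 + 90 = -20*d^2 + 58*d + 88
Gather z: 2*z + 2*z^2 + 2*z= 2*z^2 + 4*z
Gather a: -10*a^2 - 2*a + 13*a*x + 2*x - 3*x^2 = -10*a^2 + a*(13*x - 2) - 3*x^2 + 2*x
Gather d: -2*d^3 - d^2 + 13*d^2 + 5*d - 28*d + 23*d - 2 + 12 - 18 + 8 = -2*d^3 + 12*d^2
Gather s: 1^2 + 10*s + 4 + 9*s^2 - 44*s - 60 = 9*s^2 - 34*s - 55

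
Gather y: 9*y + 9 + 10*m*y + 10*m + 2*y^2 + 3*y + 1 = 10*m + 2*y^2 + y*(10*m + 12) + 10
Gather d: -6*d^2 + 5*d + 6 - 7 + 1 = -6*d^2 + 5*d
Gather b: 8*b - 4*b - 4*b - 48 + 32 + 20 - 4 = 0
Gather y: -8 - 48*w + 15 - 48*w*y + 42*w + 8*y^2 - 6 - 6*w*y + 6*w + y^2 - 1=-54*w*y + 9*y^2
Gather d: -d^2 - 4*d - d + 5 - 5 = -d^2 - 5*d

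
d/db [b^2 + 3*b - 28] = 2*b + 3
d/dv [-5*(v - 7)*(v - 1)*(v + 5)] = -15*v^2 + 30*v + 165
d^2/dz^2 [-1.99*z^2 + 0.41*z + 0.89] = -3.98000000000000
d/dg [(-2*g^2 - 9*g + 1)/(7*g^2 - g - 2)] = (65*g^2 - 6*g + 19)/(49*g^4 - 14*g^3 - 27*g^2 + 4*g + 4)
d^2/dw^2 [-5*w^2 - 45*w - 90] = -10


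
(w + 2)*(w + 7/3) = w^2 + 13*w/3 + 14/3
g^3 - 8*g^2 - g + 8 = (g - 8)*(g - 1)*(g + 1)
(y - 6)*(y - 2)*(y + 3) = y^3 - 5*y^2 - 12*y + 36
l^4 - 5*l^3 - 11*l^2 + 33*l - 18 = (l - 6)*(l - 1)^2*(l + 3)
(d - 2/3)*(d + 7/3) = d^2 + 5*d/3 - 14/9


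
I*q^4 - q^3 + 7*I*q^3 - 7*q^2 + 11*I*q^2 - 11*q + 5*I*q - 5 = (q + 1)*(q + 5)*(q + I)*(I*q + I)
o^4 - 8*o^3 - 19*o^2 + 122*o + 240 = (o - 8)*(o - 5)*(o + 2)*(o + 3)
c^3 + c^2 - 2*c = c*(c - 1)*(c + 2)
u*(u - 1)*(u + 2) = u^3 + u^2 - 2*u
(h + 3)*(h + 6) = h^2 + 9*h + 18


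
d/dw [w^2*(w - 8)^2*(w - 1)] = w*(5*w^3 - 68*w^2 + 240*w - 128)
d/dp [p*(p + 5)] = 2*p + 5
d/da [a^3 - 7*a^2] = a*(3*a - 14)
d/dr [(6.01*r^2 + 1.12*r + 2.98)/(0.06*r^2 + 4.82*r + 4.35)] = (28.901*r^2 + 51.9294*r - 9.4916)/(0.0036*r^4 + 0.5784*r^3 + 23.7544*r^2 + 41.934*r + 18.9225)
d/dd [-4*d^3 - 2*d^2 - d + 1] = -12*d^2 - 4*d - 1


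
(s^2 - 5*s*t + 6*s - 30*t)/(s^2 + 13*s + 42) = (s - 5*t)/(s + 7)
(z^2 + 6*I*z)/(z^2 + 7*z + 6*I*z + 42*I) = z/(z + 7)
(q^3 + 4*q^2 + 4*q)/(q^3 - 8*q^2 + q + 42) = q*(q + 2)/(q^2 - 10*q + 21)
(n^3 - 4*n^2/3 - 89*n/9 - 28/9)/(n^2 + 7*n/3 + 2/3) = (3*n^2 - 5*n - 28)/(3*(n + 2))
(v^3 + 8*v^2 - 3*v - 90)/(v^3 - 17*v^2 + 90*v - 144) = (v^2 + 11*v + 30)/(v^2 - 14*v + 48)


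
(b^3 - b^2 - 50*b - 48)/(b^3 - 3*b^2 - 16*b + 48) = (b^3 - b^2 - 50*b - 48)/(b^3 - 3*b^2 - 16*b + 48)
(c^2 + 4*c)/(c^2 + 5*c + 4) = c/(c + 1)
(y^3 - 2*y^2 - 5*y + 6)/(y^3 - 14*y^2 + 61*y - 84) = (y^2 + y - 2)/(y^2 - 11*y + 28)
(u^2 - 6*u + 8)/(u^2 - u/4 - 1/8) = 8*(-u^2 + 6*u - 8)/(-8*u^2 + 2*u + 1)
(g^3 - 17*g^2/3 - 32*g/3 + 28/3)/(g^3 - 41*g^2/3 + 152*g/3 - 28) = (g + 2)/(g - 6)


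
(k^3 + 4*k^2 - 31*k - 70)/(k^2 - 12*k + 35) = (k^2 + 9*k + 14)/(k - 7)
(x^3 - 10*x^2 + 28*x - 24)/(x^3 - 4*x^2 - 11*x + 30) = (x^2 - 8*x + 12)/(x^2 - 2*x - 15)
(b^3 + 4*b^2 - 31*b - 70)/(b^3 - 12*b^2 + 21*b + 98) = (b^2 + 2*b - 35)/(b^2 - 14*b + 49)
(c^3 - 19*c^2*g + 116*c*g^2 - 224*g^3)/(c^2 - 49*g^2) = (c^2 - 12*c*g + 32*g^2)/(c + 7*g)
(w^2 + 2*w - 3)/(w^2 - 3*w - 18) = (w - 1)/(w - 6)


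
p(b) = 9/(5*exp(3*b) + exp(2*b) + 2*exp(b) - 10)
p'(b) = 9*(-15*exp(3*b) - 2*exp(2*b) - 2*exp(b))/(5*exp(3*b) + exp(2*b) + 2*exp(b) - 10)^2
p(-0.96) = -1.02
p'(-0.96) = -0.22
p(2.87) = 0.00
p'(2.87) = -0.00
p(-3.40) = -0.91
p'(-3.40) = -0.01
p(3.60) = 0.00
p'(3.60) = -0.00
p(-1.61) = -0.95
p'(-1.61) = -0.06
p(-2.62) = -0.91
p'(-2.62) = -0.02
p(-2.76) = -0.91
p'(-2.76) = -0.01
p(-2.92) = -0.91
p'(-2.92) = -0.01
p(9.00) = 0.00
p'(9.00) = 0.00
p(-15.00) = -0.90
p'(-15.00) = 0.00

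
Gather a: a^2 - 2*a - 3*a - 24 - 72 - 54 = a^2 - 5*a - 150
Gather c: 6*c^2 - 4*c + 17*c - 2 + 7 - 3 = 6*c^2 + 13*c + 2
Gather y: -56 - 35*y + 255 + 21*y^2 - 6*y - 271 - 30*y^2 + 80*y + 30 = -9*y^2 + 39*y - 42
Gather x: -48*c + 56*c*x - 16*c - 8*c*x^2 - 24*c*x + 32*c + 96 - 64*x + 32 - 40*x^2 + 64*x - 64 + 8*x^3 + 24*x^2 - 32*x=-32*c + 8*x^3 + x^2*(-8*c - 16) + x*(32*c - 32) + 64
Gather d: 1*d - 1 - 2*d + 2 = 1 - d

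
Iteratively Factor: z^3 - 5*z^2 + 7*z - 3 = (z - 1)*(z^2 - 4*z + 3) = (z - 1)^2*(z - 3)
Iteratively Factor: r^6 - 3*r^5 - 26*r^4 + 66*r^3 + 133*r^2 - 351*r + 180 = (r + 3)*(r^5 - 6*r^4 - 8*r^3 + 90*r^2 - 137*r + 60) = (r - 1)*(r + 3)*(r^4 - 5*r^3 - 13*r^2 + 77*r - 60) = (r - 5)*(r - 1)*(r + 3)*(r^3 - 13*r + 12) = (r - 5)*(r - 1)^2*(r + 3)*(r^2 + r - 12) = (r - 5)*(r - 1)^2*(r + 3)*(r + 4)*(r - 3)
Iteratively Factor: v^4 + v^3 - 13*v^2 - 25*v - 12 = (v + 3)*(v^3 - 2*v^2 - 7*v - 4) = (v + 1)*(v + 3)*(v^2 - 3*v - 4) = (v + 1)^2*(v + 3)*(v - 4)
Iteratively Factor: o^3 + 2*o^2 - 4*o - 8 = (o - 2)*(o^2 + 4*o + 4) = (o - 2)*(o + 2)*(o + 2)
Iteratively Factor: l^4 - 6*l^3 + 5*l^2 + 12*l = (l + 1)*(l^3 - 7*l^2 + 12*l) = (l - 3)*(l + 1)*(l^2 - 4*l) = l*(l - 3)*(l + 1)*(l - 4)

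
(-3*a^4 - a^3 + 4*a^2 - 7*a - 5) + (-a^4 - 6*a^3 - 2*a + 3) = -4*a^4 - 7*a^3 + 4*a^2 - 9*a - 2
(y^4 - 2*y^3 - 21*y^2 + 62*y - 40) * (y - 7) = y^5 - 9*y^4 - 7*y^3 + 209*y^2 - 474*y + 280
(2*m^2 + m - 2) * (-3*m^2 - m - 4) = -6*m^4 - 5*m^3 - 3*m^2 - 2*m + 8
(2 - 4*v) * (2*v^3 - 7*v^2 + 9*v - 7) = -8*v^4 + 32*v^3 - 50*v^2 + 46*v - 14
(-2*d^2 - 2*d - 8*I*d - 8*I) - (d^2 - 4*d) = -3*d^2 + 2*d - 8*I*d - 8*I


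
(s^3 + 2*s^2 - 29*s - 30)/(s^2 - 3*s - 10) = (s^2 + 7*s + 6)/(s + 2)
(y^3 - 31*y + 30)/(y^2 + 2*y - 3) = (y^2 + y - 30)/(y + 3)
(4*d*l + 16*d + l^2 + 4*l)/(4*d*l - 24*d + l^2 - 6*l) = (l + 4)/(l - 6)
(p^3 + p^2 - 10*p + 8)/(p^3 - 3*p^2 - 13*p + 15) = (p^2 + 2*p - 8)/(p^2 - 2*p - 15)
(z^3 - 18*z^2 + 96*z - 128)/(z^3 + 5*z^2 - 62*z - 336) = (z^2 - 10*z + 16)/(z^2 + 13*z + 42)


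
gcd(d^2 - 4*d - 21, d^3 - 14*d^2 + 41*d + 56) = d - 7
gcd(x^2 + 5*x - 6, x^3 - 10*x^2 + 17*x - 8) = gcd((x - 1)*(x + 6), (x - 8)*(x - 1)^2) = x - 1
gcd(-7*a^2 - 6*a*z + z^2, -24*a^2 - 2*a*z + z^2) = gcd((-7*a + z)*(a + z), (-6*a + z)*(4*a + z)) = 1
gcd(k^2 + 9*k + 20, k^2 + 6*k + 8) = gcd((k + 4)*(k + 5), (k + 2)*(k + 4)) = k + 4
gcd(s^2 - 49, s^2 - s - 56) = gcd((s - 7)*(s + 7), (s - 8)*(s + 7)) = s + 7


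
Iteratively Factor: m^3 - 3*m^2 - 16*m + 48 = (m + 4)*(m^2 - 7*m + 12) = (m - 3)*(m + 4)*(m - 4)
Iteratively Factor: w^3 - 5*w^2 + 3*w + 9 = (w - 3)*(w^2 - 2*w - 3) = (w - 3)^2*(w + 1)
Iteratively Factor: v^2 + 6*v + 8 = (v + 4)*(v + 2)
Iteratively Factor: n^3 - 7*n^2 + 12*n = (n - 4)*(n^2 - 3*n) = n*(n - 4)*(n - 3)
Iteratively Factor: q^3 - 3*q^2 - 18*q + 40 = (q + 4)*(q^2 - 7*q + 10) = (q - 5)*(q + 4)*(q - 2)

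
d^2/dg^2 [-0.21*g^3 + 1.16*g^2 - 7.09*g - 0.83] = 2.32 - 1.26*g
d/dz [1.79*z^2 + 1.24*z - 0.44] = 3.58*z + 1.24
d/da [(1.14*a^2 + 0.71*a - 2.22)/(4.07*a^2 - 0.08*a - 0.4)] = (-2.9809*a^2 + 17.1588*a - 0.4616)/(16.5649*a^4 - 0.6512*a^3 - 3.2496*a^2 + 0.064*a + 0.16)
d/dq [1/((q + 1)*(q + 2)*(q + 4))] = (-(q + 1)*(q + 2) - (q + 1)*(q + 4) - (q + 2)*(q + 4))/((q + 1)^2*(q + 2)^2*(q + 4)^2)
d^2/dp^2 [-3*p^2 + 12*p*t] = -6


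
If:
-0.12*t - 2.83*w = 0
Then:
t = -23.5833333333333*w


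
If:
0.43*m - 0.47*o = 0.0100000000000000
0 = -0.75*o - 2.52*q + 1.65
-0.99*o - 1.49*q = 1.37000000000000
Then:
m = -4.67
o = -4.29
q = 1.93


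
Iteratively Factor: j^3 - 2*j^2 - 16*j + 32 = (j - 2)*(j^2 - 16) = (j - 4)*(j - 2)*(j + 4)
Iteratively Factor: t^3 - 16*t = (t + 4)*(t^2 - 4*t) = t*(t + 4)*(t - 4)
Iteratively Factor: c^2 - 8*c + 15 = (c - 5)*(c - 3)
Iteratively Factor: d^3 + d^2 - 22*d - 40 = (d + 2)*(d^2 - d - 20) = (d - 5)*(d + 2)*(d + 4)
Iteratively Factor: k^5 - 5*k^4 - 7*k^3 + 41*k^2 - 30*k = (k)*(k^4 - 5*k^3 - 7*k^2 + 41*k - 30) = k*(k + 3)*(k^3 - 8*k^2 + 17*k - 10) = k*(k - 5)*(k + 3)*(k^2 - 3*k + 2) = k*(k - 5)*(k - 1)*(k + 3)*(k - 2)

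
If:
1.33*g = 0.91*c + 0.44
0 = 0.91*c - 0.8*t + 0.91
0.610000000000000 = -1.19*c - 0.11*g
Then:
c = -0.51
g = -0.02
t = 0.56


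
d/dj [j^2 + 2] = 2*j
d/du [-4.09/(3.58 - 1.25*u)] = -5.1125/(1.25*u - 3.58)^2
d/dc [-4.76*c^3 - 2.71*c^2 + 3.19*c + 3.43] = -14.28*c^2 - 5.42*c + 3.19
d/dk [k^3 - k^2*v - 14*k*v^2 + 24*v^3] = 3*k^2 - 2*k*v - 14*v^2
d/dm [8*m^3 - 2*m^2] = 4*m*(6*m - 1)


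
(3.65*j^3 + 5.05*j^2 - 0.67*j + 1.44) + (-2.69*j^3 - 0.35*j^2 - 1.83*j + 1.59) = 0.96*j^3 + 4.7*j^2 - 2.5*j + 3.03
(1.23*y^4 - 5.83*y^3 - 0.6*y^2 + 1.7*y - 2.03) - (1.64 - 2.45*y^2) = 1.23*y^4 - 5.83*y^3 + 1.85*y^2 + 1.7*y - 3.67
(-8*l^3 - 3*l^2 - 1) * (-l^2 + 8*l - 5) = 8*l^5 - 61*l^4 + 16*l^3 + 16*l^2 - 8*l + 5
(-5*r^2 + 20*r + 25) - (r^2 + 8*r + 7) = -6*r^2 + 12*r + 18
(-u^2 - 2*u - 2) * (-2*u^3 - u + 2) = 2*u^5 + 4*u^4 + 5*u^3 - 2*u - 4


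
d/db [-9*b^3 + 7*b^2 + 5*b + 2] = -27*b^2 + 14*b + 5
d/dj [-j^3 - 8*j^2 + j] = -3*j^2 - 16*j + 1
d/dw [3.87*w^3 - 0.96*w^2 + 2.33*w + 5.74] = 11.61*w^2 - 1.92*w + 2.33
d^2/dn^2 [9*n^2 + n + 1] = 18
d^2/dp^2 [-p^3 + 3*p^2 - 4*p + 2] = 6 - 6*p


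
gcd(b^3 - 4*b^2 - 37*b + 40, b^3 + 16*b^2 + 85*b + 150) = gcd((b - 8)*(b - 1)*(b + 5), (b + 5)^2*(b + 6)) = b + 5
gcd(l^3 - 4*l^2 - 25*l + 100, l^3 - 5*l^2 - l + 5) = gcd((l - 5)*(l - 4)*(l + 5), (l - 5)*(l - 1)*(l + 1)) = l - 5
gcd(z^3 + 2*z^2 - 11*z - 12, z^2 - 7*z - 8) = z + 1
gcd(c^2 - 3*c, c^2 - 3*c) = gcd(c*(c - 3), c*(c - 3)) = c^2 - 3*c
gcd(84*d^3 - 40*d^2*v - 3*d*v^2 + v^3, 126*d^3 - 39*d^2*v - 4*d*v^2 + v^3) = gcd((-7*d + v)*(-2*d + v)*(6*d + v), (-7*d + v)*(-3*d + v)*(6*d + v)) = -42*d^2 - d*v + v^2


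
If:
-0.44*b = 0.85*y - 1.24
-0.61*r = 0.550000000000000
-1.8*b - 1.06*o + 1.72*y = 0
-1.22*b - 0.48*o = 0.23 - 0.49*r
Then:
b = -1046.94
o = 2659.57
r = -0.90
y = 543.40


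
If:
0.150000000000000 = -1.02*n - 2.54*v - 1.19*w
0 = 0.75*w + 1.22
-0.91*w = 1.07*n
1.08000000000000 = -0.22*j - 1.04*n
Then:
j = -11.45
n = 1.38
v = 0.15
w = -1.63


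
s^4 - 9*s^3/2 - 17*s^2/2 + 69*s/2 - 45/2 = (s - 5)*(s - 3/2)*(s - 1)*(s + 3)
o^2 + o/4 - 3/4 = (o - 3/4)*(o + 1)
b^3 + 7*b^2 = b^2*(b + 7)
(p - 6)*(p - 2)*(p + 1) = p^3 - 7*p^2 + 4*p + 12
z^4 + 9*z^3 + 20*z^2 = z^2*(z + 4)*(z + 5)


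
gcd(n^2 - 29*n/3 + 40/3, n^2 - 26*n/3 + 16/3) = n - 8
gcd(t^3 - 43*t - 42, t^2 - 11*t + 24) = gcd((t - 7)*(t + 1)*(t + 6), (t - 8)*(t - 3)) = 1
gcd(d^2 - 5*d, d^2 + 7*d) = d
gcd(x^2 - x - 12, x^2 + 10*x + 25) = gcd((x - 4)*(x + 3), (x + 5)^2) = 1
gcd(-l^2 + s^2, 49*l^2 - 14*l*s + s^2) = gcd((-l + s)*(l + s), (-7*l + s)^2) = 1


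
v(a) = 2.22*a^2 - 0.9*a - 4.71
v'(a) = 4.44*a - 0.9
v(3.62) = 21.12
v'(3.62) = 15.17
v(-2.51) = 11.54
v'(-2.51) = -12.04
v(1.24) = -2.41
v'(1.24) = 4.61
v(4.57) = 37.54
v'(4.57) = 19.39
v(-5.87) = 77.07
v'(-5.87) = -26.96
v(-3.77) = 30.24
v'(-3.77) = -17.64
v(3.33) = 16.91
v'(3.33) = 13.89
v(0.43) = -4.69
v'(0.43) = 1.01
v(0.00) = -4.71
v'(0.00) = -0.90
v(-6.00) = 80.61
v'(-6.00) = -27.54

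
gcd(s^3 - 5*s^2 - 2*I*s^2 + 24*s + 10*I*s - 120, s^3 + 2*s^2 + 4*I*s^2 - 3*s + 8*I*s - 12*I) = s + 4*I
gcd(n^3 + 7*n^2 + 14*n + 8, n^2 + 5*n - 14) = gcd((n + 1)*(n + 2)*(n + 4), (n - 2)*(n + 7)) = 1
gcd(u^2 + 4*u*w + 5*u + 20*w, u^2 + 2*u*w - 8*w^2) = u + 4*w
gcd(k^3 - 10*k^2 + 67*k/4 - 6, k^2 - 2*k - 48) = k - 8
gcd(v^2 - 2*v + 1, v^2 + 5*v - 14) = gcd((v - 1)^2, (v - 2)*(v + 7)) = 1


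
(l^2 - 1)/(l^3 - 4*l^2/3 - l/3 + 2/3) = 3*(l + 1)/(3*l^2 - l - 2)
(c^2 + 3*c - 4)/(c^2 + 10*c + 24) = (c - 1)/(c + 6)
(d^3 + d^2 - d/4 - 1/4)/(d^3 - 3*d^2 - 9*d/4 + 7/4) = (2*d + 1)/(2*d - 7)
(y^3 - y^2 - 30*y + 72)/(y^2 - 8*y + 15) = (y^2 + 2*y - 24)/(y - 5)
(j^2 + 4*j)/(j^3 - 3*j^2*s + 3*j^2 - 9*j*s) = (j + 4)/(j^2 - 3*j*s + 3*j - 9*s)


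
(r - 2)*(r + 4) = r^2 + 2*r - 8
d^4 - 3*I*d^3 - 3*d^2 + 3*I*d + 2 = (d - 1)*(d + 1)*(d - 2*I)*(d - I)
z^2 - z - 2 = (z - 2)*(z + 1)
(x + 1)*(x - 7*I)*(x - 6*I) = x^3 + x^2 - 13*I*x^2 - 42*x - 13*I*x - 42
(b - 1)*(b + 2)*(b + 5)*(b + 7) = b^4 + 13*b^3 + 45*b^2 + 11*b - 70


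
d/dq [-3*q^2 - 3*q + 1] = -6*q - 3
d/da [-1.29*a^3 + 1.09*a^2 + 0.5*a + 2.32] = -3.87*a^2 + 2.18*a + 0.5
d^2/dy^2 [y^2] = 2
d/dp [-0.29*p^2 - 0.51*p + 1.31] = -0.58*p - 0.51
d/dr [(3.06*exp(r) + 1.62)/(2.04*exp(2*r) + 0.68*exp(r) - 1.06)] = (-(3.06*exp(r) + 1.62)*(4.08*exp(r) + 0.68) + 6.2424*exp(2*r) + 2.0808*exp(r) - 3.2436)*exp(r)/(2.04*exp(2*r) + 0.68*exp(r) - 1.06)^2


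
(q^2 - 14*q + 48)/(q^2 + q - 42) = (q - 8)/(q + 7)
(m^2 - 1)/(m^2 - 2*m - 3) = (m - 1)/(m - 3)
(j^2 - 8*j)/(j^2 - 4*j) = (j - 8)/(j - 4)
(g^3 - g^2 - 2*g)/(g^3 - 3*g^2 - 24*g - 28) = g*(-g^2 + g + 2)/(-g^3 + 3*g^2 + 24*g + 28)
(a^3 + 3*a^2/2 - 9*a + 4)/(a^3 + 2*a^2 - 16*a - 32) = (a^2 - 5*a/2 + 1)/(a^2 - 2*a - 8)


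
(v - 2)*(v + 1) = v^2 - v - 2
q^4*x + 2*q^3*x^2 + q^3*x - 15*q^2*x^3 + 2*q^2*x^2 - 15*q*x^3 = q*(q - 3*x)*(q + 5*x)*(q*x + x)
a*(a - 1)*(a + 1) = a^3 - a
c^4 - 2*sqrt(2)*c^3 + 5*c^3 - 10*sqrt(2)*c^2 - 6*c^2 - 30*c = c*(c + 5)*(c - 3*sqrt(2))*(c + sqrt(2))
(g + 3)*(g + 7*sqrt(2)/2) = g^2 + 3*g + 7*sqrt(2)*g/2 + 21*sqrt(2)/2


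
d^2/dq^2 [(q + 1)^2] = 2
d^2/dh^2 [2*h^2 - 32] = 4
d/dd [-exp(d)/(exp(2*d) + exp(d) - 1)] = (exp(2*d) + 1)*exp(d)/(exp(4*d) + 2*exp(3*d) - exp(2*d) - 2*exp(d) + 1)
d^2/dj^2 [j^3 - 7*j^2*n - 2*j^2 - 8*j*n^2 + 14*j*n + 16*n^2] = 6*j - 14*n - 4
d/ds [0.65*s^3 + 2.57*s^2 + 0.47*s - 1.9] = 1.95*s^2 + 5.14*s + 0.47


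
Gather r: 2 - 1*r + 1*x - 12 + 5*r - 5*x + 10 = 4*r - 4*x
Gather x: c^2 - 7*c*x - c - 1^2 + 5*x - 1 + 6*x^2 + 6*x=c^2 - c + 6*x^2 + x*(11 - 7*c) - 2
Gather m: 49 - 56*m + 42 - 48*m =91 - 104*m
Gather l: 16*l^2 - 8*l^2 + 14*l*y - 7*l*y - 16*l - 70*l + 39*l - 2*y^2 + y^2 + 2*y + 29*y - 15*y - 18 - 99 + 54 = 8*l^2 + l*(7*y - 47) - y^2 + 16*y - 63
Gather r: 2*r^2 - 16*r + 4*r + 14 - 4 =2*r^2 - 12*r + 10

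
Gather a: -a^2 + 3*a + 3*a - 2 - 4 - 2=-a^2 + 6*a - 8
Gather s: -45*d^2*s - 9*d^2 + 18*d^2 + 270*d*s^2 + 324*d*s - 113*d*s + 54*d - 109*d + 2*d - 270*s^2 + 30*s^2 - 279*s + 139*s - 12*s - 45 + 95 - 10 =9*d^2 - 53*d + s^2*(270*d - 240) + s*(-45*d^2 + 211*d - 152) + 40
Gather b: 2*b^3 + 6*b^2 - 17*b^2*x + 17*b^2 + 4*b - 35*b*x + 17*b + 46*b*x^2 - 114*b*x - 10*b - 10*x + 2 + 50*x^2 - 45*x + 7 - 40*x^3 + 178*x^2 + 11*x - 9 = 2*b^3 + b^2*(23 - 17*x) + b*(46*x^2 - 149*x + 11) - 40*x^3 + 228*x^2 - 44*x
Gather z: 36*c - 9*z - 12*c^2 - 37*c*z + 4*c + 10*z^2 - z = -12*c^2 + 40*c + 10*z^2 + z*(-37*c - 10)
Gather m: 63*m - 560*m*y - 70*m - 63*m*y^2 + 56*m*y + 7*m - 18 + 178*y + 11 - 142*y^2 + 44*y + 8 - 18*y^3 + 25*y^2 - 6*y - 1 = m*(-63*y^2 - 504*y) - 18*y^3 - 117*y^2 + 216*y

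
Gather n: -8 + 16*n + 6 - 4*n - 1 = 12*n - 3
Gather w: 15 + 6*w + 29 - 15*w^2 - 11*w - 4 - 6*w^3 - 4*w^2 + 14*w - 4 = -6*w^3 - 19*w^2 + 9*w + 36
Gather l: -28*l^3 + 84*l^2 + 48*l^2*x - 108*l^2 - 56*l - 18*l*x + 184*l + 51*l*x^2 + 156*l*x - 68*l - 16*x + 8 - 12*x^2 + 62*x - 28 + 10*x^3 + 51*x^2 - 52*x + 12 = -28*l^3 + l^2*(48*x - 24) + l*(51*x^2 + 138*x + 60) + 10*x^3 + 39*x^2 - 6*x - 8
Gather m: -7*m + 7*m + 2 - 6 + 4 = 0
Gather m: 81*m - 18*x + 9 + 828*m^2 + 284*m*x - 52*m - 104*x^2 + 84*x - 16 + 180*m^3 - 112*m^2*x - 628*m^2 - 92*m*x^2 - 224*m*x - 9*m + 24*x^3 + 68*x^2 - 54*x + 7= 180*m^3 + m^2*(200 - 112*x) + m*(-92*x^2 + 60*x + 20) + 24*x^3 - 36*x^2 + 12*x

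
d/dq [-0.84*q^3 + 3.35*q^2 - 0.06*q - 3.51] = -2.52*q^2 + 6.7*q - 0.06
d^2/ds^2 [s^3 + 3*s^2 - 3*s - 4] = 6*s + 6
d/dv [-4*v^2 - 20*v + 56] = -8*v - 20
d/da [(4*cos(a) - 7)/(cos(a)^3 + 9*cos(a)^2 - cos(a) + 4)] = (8*cos(a)^3 + 15*cos(a)^2 - 126*cos(a) - 9)*sin(a)/(sin(a)^2*cos(a) + 9*sin(a)^2 - 13)^2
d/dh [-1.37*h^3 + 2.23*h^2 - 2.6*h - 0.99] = -4.11*h^2 + 4.46*h - 2.6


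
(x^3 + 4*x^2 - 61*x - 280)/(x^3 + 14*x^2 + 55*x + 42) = (x^2 - 3*x - 40)/(x^2 + 7*x + 6)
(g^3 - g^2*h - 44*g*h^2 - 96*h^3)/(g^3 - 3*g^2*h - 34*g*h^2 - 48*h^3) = (g + 4*h)/(g + 2*h)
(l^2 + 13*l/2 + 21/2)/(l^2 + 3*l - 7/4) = 2*(l + 3)/(2*l - 1)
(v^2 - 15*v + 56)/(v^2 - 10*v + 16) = (v - 7)/(v - 2)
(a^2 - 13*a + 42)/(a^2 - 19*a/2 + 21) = 2*(a - 7)/(2*a - 7)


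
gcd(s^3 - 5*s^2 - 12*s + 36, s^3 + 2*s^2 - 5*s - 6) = s^2 + s - 6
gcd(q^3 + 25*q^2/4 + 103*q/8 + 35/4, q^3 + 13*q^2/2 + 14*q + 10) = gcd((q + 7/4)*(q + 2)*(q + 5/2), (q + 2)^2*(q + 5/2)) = q^2 + 9*q/2 + 5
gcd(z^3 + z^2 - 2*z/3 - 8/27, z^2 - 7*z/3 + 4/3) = 1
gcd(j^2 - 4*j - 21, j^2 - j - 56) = 1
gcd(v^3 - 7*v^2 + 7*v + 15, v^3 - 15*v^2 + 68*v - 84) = 1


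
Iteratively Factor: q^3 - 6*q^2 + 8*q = (q - 4)*(q^2 - 2*q) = (q - 4)*(q - 2)*(q)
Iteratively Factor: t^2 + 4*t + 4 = (t + 2)*(t + 2)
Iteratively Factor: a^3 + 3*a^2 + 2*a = (a + 1)*(a^2 + 2*a) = (a + 1)*(a + 2)*(a)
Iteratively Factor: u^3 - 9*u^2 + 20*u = (u - 4)*(u^2 - 5*u) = (u - 5)*(u - 4)*(u)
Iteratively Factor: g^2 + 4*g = (g + 4)*(g)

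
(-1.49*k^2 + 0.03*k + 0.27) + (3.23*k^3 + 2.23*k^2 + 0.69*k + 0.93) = 3.23*k^3 + 0.74*k^2 + 0.72*k + 1.2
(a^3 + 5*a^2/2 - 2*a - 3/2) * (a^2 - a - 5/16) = a^5 + 3*a^4/2 - 77*a^3/16 - 9*a^2/32 + 17*a/8 + 15/32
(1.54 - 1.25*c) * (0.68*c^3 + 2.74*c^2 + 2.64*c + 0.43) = -0.85*c^4 - 2.3778*c^3 + 0.9196*c^2 + 3.5281*c + 0.6622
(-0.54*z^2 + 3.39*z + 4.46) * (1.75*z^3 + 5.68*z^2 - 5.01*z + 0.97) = -0.945*z^5 + 2.8653*z^4 + 29.7656*z^3 + 7.8251*z^2 - 19.0563*z + 4.3262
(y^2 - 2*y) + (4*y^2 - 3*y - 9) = 5*y^2 - 5*y - 9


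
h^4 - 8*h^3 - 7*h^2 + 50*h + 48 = (h - 8)*(h - 3)*(h + 1)*(h + 2)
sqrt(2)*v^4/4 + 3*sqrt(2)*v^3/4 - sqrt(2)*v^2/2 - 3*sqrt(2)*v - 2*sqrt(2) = (v/2 + 1)*(v - 2)*(v + 1)*(sqrt(2)*v/2 + sqrt(2))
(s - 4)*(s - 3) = s^2 - 7*s + 12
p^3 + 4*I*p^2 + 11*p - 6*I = (p - I)^2*(p + 6*I)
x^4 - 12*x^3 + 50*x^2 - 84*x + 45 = (x - 5)*(x - 3)^2*(x - 1)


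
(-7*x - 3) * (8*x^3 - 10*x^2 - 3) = -56*x^4 + 46*x^3 + 30*x^2 + 21*x + 9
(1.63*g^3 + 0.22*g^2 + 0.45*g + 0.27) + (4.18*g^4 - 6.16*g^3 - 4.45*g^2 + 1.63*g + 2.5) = 4.18*g^4 - 4.53*g^3 - 4.23*g^2 + 2.08*g + 2.77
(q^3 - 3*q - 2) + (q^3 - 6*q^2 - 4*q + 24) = 2*q^3 - 6*q^2 - 7*q + 22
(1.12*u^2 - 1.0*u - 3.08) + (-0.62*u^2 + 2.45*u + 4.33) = 0.5*u^2 + 1.45*u + 1.25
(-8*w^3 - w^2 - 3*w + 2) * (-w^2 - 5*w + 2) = 8*w^5 + 41*w^4 - 8*w^3 + 11*w^2 - 16*w + 4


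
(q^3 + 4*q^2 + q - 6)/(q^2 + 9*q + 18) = (q^2 + q - 2)/(q + 6)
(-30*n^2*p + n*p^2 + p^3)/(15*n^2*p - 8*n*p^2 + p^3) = (6*n + p)/(-3*n + p)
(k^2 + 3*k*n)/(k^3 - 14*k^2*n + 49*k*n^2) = (k + 3*n)/(k^2 - 14*k*n + 49*n^2)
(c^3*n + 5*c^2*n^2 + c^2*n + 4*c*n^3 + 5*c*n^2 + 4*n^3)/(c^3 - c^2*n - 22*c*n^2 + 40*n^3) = n*(c^3 + 5*c^2*n + c^2 + 4*c*n^2 + 5*c*n + 4*n^2)/(c^3 - c^2*n - 22*c*n^2 + 40*n^3)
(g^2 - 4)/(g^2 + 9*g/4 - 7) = 4*(g^2 - 4)/(4*g^2 + 9*g - 28)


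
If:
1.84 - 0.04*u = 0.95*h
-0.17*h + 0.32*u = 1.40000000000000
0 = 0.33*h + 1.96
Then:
No Solution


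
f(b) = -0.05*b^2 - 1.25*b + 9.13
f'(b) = -0.1*b - 1.25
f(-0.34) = 9.55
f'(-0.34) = -1.22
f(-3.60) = 12.98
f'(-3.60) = -0.89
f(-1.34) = 10.72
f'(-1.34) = -1.12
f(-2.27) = 11.71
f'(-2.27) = -1.02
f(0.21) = 8.87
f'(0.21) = -1.27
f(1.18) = 7.59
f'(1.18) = -1.37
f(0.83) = 8.06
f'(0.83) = -1.33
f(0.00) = 9.13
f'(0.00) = -1.25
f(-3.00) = 12.43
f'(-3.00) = -0.95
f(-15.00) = 16.63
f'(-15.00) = 0.25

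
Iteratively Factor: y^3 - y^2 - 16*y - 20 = (y + 2)*(y^2 - 3*y - 10) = (y + 2)^2*(y - 5)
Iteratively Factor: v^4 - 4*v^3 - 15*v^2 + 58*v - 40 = (v - 2)*(v^3 - 2*v^2 - 19*v + 20) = (v - 2)*(v - 1)*(v^2 - v - 20) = (v - 5)*(v - 2)*(v - 1)*(v + 4)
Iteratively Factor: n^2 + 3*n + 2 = (n + 1)*(n + 2)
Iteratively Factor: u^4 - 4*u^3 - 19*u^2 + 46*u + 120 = (u - 5)*(u^3 + u^2 - 14*u - 24) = (u - 5)*(u - 4)*(u^2 + 5*u + 6) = (u - 5)*(u - 4)*(u + 3)*(u + 2)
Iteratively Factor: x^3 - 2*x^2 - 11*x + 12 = (x + 3)*(x^2 - 5*x + 4) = (x - 1)*(x + 3)*(x - 4)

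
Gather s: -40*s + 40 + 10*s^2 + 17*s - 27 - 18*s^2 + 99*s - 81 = -8*s^2 + 76*s - 68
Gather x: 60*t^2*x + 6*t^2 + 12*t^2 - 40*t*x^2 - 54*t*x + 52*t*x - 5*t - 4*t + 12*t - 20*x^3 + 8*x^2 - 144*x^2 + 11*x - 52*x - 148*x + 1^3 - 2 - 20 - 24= 18*t^2 + 3*t - 20*x^3 + x^2*(-40*t - 136) + x*(60*t^2 - 2*t - 189) - 45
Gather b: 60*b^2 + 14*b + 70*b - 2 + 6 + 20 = 60*b^2 + 84*b + 24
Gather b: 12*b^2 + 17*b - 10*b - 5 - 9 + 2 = 12*b^2 + 7*b - 12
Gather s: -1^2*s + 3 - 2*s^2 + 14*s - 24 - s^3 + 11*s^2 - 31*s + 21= -s^3 + 9*s^2 - 18*s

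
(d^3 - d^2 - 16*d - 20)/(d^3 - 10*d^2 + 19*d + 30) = (d^2 + 4*d + 4)/(d^2 - 5*d - 6)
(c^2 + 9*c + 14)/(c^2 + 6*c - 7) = (c + 2)/(c - 1)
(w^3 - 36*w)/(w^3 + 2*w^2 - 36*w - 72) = w/(w + 2)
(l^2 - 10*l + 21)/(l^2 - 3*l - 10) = (-l^2 + 10*l - 21)/(-l^2 + 3*l + 10)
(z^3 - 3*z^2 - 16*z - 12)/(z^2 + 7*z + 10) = (z^2 - 5*z - 6)/(z + 5)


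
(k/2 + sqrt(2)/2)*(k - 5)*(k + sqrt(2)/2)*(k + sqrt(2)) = k^4/2 - 5*k^3/2 + 5*sqrt(2)*k^3/4 - 25*sqrt(2)*k^2/4 + 2*k^2 - 10*k + sqrt(2)*k/2 - 5*sqrt(2)/2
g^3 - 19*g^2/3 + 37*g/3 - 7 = (g - 3)*(g - 7/3)*(g - 1)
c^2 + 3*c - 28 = (c - 4)*(c + 7)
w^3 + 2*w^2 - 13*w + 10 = (w - 2)*(w - 1)*(w + 5)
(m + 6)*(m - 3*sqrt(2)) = m^2 - 3*sqrt(2)*m + 6*m - 18*sqrt(2)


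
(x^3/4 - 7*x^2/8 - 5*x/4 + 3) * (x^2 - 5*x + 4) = x^5/4 - 17*x^4/8 + 33*x^3/8 + 23*x^2/4 - 20*x + 12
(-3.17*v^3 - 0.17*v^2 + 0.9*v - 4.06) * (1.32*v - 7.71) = -4.1844*v^4 + 24.2163*v^3 + 2.4987*v^2 - 12.2982*v + 31.3026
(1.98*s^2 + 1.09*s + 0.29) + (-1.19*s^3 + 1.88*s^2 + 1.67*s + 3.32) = -1.19*s^3 + 3.86*s^2 + 2.76*s + 3.61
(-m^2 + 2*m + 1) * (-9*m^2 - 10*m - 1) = 9*m^4 - 8*m^3 - 28*m^2 - 12*m - 1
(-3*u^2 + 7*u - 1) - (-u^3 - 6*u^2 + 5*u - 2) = u^3 + 3*u^2 + 2*u + 1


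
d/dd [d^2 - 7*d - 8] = 2*d - 7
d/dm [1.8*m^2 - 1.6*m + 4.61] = 3.6*m - 1.6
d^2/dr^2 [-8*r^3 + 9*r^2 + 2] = 18 - 48*r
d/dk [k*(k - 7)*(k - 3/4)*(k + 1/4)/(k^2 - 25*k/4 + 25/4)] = (128*k^5 - 1680*k^4 + 7600*k^3 - 10409*k^2 + 2650*k + 525)/(4*(16*k^4 - 200*k^3 + 825*k^2 - 1250*k + 625))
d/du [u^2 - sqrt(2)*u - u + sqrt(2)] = 2*u - sqrt(2) - 1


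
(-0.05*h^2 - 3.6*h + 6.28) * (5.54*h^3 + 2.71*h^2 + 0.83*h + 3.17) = -0.277*h^5 - 20.0795*h^4 + 24.9937*h^3 + 13.8723*h^2 - 6.1996*h + 19.9076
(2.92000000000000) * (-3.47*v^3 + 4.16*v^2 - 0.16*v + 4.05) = -10.1324*v^3 + 12.1472*v^2 - 0.4672*v + 11.826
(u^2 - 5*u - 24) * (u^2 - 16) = u^4 - 5*u^3 - 40*u^2 + 80*u + 384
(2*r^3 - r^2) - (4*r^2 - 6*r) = 2*r^3 - 5*r^2 + 6*r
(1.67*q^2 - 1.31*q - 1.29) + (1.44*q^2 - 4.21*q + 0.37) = 3.11*q^2 - 5.52*q - 0.92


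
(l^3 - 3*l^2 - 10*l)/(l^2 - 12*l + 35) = l*(l + 2)/(l - 7)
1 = 1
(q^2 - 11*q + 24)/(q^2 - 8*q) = (q - 3)/q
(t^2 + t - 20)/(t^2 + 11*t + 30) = (t - 4)/(t + 6)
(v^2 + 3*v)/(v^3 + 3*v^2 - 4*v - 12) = v/(v^2 - 4)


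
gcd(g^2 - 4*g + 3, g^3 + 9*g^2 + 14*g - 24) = g - 1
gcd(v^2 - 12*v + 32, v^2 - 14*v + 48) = v - 8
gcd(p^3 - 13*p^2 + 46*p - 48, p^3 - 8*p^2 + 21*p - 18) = p^2 - 5*p + 6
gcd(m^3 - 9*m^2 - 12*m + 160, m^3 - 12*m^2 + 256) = m^2 - 4*m - 32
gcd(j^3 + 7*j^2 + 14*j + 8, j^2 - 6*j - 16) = j + 2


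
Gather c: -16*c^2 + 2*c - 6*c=-16*c^2 - 4*c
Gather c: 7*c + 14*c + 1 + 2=21*c + 3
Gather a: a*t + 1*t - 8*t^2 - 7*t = a*t - 8*t^2 - 6*t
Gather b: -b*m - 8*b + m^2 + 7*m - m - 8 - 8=b*(-m - 8) + m^2 + 6*m - 16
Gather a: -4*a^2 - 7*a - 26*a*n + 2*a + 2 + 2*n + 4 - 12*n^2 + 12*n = -4*a^2 + a*(-26*n - 5) - 12*n^2 + 14*n + 6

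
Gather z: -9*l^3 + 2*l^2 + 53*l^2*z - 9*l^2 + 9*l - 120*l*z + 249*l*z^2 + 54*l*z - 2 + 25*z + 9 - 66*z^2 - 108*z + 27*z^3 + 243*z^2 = -9*l^3 - 7*l^2 + 9*l + 27*z^3 + z^2*(249*l + 177) + z*(53*l^2 - 66*l - 83) + 7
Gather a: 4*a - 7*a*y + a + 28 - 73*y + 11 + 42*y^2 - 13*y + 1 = a*(5 - 7*y) + 42*y^2 - 86*y + 40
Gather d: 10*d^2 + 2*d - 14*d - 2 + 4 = 10*d^2 - 12*d + 2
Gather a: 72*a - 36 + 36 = 72*a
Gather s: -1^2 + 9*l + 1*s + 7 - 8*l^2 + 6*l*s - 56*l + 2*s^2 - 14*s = -8*l^2 - 47*l + 2*s^2 + s*(6*l - 13) + 6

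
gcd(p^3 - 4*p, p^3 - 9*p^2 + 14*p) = p^2 - 2*p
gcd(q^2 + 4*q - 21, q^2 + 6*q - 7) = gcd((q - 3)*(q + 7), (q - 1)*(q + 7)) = q + 7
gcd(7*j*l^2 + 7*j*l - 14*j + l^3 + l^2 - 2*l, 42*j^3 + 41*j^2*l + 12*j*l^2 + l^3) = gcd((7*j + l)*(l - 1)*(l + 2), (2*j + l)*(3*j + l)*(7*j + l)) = 7*j + l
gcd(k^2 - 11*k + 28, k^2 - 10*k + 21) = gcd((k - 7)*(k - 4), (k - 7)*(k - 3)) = k - 7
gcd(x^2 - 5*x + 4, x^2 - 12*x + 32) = x - 4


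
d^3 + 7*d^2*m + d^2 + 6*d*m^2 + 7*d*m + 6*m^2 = (d + 1)*(d + m)*(d + 6*m)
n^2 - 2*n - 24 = (n - 6)*(n + 4)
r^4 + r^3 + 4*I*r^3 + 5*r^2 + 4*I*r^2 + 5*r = r*(r + 1)*(r - I)*(r + 5*I)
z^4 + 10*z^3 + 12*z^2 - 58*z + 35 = (z - 1)^2*(z + 5)*(z + 7)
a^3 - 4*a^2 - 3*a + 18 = (a - 3)^2*(a + 2)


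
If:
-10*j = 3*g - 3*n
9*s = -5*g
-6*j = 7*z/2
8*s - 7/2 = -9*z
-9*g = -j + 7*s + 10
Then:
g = -19881/10496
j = 1673/5248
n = -26183/31488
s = 11045/10496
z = -717/1312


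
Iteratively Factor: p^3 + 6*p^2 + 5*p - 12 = (p + 4)*(p^2 + 2*p - 3) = (p + 3)*(p + 4)*(p - 1)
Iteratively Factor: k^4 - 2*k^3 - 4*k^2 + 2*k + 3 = (k + 1)*(k^3 - 3*k^2 - k + 3) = (k - 1)*(k + 1)*(k^2 - 2*k - 3) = (k - 1)*(k + 1)^2*(k - 3)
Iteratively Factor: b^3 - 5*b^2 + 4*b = (b)*(b^2 - 5*b + 4) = b*(b - 4)*(b - 1)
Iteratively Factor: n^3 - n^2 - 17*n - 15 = (n - 5)*(n^2 + 4*n + 3) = (n - 5)*(n + 1)*(n + 3)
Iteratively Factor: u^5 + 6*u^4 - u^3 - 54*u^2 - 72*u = (u + 2)*(u^4 + 4*u^3 - 9*u^2 - 36*u) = (u + 2)*(u + 3)*(u^3 + u^2 - 12*u) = (u - 3)*(u + 2)*(u + 3)*(u^2 + 4*u) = u*(u - 3)*(u + 2)*(u + 3)*(u + 4)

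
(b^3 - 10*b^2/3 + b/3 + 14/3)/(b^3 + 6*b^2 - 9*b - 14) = (b - 7/3)/(b + 7)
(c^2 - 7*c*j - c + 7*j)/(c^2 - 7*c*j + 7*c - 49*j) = (c - 1)/(c + 7)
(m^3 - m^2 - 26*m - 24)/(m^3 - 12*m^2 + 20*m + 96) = (m^2 + 5*m + 4)/(m^2 - 6*m - 16)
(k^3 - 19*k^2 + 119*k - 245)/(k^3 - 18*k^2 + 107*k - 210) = (k - 7)/(k - 6)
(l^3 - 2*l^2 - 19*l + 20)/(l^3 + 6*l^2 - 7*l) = (l^2 - l - 20)/(l*(l + 7))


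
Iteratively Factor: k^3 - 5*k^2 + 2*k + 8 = (k - 4)*(k^2 - k - 2) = (k - 4)*(k - 2)*(k + 1)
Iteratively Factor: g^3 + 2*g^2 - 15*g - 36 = (g - 4)*(g^2 + 6*g + 9) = (g - 4)*(g + 3)*(g + 3)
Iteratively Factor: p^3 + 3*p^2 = (p)*(p^2 + 3*p) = p^2*(p + 3)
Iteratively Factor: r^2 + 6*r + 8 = (r + 4)*(r + 2)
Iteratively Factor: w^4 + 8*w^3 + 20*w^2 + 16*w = (w + 2)*(w^3 + 6*w^2 + 8*w) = (w + 2)^2*(w^2 + 4*w) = (w + 2)^2*(w + 4)*(w)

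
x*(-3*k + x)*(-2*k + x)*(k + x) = 6*k^3*x + k^2*x^2 - 4*k*x^3 + x^4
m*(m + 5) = m^2 + 5*m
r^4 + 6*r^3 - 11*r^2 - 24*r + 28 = (r - 2)*(r - 1)*(r + 2)*(r + 7)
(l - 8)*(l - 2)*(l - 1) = l^3 - 11*l^2 + 26*l - 16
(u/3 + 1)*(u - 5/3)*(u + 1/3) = u^3/3 + 5*u^2/9 - 41*u/27 - 5/9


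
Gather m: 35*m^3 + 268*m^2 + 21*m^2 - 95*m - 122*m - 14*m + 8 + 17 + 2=35*m^3 + 289*m^2 - 231*m + 27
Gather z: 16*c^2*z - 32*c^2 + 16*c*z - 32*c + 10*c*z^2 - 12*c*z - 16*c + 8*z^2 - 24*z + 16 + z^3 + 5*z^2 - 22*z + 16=-32*c^2 - 48*c + z^3 + z^2*(10*c + 13) + z*(16*c^2 + 4*c - 46) + 32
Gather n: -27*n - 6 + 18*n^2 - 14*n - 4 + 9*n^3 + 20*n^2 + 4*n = 9*n^3 + 38*n^2 - 37*n - 10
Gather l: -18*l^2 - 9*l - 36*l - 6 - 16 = -18*l^2 - 45*l - 22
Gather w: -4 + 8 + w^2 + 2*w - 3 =w^2 + 2*w + 1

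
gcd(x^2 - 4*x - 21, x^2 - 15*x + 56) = x - 7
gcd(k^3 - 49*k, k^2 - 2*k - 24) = 1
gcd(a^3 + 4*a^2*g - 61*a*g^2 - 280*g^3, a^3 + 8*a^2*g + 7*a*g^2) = a + 7*g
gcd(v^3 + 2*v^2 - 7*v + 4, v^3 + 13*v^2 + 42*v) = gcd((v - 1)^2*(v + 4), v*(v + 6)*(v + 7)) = 1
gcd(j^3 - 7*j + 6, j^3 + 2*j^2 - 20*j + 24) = j - 2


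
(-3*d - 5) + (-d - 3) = -4*d - 8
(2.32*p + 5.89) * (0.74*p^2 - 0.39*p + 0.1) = 1.7168*p^3 + 3.4538*p^2 - 2.0651*p + 0.589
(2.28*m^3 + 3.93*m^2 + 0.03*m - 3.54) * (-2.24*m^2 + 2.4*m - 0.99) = -5.1072*m^5 - 3.3312*m^4 + 7.1076*m^3 + 4.1109*m^2 - 8.5257*m + 3.5046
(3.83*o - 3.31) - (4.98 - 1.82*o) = 5.65*o - 8.29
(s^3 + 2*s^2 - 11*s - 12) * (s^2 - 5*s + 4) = s^5 - 3*s^4 - 17*s^3 + 51*s^2 + 16*s - 48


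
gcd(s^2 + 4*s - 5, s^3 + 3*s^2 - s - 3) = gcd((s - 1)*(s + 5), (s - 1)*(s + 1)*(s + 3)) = s - 1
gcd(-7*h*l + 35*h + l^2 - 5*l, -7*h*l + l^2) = 7*h - l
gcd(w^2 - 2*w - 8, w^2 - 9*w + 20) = w - 4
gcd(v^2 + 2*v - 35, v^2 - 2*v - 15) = v - 5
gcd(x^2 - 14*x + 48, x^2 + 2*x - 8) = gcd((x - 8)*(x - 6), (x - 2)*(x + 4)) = 1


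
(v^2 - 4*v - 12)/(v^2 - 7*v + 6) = (v + 2)/(v - 1)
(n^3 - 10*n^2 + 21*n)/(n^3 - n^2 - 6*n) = (n - 7)/(n + 2)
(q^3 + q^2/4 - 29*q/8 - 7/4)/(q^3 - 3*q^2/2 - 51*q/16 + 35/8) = 2*(2*q + 1)/(4*q - 5)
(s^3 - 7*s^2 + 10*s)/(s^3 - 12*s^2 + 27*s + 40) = s*(s - 2)/(s^2 - 7*s - 8)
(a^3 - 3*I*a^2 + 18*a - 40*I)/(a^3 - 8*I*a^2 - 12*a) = (a^2 - I*a + 20)/(a*(a - 6*I))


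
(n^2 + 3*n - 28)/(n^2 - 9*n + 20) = (n + 7)/(n - 5)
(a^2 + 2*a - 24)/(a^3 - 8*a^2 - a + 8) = (a^2 + 2*a - 24)/(a^3 - 8*a^2 - a + 8)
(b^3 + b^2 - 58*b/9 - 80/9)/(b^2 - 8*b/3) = b + 11/3 + 10/(3*b)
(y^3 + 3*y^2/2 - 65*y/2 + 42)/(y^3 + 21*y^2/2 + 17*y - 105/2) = (y - 4)/(y + 5)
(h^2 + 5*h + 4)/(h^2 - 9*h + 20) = (h^2 + 5*h + 4)/(h^2 - 9*h + 20)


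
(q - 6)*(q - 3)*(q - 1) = q^3 - 10*q^2 + 27*q - 18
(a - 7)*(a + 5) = a^2 - 2*a - 35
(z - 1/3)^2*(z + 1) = z^3 + z^2/3 - 5*z/9 + 1/9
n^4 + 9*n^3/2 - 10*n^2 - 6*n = n*(n - 2)*(n + 1/2)*(n + 6)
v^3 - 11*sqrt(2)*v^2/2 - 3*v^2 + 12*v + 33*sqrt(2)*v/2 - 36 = (v - 3)*(v - 4*sqrt(2))*(v - 3*sqrt(2)/2)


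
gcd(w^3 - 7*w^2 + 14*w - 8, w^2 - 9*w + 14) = w - 2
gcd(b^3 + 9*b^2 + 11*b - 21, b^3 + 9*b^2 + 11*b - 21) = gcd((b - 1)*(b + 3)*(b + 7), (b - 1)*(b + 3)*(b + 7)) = b^3 + 9*b^2 + 11*b - 21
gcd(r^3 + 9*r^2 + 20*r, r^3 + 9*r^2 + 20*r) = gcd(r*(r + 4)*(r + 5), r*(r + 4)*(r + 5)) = r^3 + 9*r^2 + 20*r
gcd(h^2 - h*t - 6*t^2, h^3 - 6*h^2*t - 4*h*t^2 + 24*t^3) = h + 2*t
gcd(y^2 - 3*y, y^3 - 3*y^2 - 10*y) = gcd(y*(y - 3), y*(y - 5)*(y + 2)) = y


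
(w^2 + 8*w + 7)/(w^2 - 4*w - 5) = (w + 7)/(w - 5)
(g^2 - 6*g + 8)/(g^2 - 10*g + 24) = (g - 2)/(g - 6)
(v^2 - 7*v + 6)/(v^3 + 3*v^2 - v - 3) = (v - 6)/(v^2 + 4*v + 3)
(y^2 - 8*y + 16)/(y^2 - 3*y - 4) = (y - 4)/(y + 1)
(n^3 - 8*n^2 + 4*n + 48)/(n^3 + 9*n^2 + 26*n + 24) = (n^2 - 10*n + 24)/(n^2 + 7*n + 12)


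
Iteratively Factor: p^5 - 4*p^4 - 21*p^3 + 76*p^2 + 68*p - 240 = (p - 3)*(p^4 - p^3 - 24*p^2 + 4*p + 80) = (p - 3)*(p + 4)*(p^3 - 5*p^2 - 4*p + 20) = (p - 3)*(p + 2)*(p + 4)*(p^2 - 7*p + 10) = (p - 3)*(p - 2)*(p + 2)*(p + 4)*(p - 5)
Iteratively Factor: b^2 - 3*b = (b - 3)*(b)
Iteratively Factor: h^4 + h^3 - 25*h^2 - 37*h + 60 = (h - 1)*(h^3 + 2*h^2 - 23*h - 60) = (h - 1)*(h + 3)*(h^2 - h - 20) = (h - 5)*(h - 1)*(h + 3)*(h + 4)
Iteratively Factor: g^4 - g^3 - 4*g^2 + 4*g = (g + 2)*(g^3 - 3*g^2 + 2*g) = (g - 2)*(g + 2)*(g^2 - g) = (g - 2)*(g - 1)*(g + 2)*(g)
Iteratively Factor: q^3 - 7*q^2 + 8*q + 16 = (q + 1)*(q^2 - 8*q + 16) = (q - 4)*(q + 1)*(q - 4)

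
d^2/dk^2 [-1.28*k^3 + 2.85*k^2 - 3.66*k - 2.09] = 5.7 - 7.68*k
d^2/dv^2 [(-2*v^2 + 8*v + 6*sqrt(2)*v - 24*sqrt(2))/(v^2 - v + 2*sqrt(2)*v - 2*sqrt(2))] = 4*(3*v^3 + 5*sqrt(2)*v^3 - 42*sqrt(2)*v^2 - 108*v + 60*sqrt(2)*v - 92*sqrt(2) + 60)/(v^6 - 3*v^5 + 6*sqrt(2)*v^5 - 18*sqrt(2)*v^4 + 27*v^4 - 73*v^3 + 34*sqrt(2)*v^3 - 54*sqrt(2)*v^2 + 72*v^2 - 24*v + 48*sqrt(2)*v - 16*sqrt(2))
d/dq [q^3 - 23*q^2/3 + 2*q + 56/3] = 3*q^2 - 46*q/3 + 2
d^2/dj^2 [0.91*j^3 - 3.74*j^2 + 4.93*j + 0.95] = 5.46*j - 7.48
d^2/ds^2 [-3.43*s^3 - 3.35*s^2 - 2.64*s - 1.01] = -20.58*s - 6.7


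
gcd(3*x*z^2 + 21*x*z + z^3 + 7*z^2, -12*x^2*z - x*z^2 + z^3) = 3*x*z + z^2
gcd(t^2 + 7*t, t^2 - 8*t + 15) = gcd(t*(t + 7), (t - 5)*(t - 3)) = 1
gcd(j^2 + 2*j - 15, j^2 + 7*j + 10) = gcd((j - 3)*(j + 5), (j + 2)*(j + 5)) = j + 5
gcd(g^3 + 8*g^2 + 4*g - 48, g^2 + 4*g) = g + 4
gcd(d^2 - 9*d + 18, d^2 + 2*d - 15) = d - 3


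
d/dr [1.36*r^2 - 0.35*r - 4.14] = 2.72*r - 0.35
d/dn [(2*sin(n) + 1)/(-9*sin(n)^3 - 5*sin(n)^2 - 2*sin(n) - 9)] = (36*sin(n)^3 + 37*sin(n)^2 + 10*sin(n) - 16)*cos(n)/(9*sin(n)^3 + 5*sin(n)^2 + 2*sin(n) + 9)^2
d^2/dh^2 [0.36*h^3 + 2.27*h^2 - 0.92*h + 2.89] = 2.16*h + 4.54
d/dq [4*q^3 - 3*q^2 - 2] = 6*q*(2*q - 1)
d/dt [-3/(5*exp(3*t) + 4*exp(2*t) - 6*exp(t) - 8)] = (45*exp(2*t) + 24*exp(t) - 18)*exp(t)/(5*exp(3*t) + 4*exp(2*t) - 6*exp(t) - 8)^2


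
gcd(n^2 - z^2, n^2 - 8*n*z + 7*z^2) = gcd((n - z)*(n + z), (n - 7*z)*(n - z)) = -n + z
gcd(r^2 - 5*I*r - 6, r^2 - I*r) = 1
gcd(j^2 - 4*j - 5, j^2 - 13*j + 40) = j - 5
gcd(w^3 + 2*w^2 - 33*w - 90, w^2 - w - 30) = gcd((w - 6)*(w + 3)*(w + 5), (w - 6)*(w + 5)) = w^2 - w - 30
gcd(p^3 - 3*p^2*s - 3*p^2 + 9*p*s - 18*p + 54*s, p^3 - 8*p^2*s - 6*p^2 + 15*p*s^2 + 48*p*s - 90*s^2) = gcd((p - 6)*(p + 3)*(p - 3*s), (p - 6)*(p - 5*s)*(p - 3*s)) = p^2 - 3*p*s - 6*p + 18*s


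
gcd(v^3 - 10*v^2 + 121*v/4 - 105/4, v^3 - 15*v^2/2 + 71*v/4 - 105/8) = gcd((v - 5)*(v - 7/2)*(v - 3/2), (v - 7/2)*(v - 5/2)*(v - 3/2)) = v^2 - 5*v + 21/4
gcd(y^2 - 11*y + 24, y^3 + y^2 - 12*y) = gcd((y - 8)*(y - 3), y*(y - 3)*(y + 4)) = y - 3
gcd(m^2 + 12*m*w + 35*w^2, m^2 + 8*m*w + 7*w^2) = m + 7*w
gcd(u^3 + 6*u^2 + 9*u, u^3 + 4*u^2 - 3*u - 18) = u^2 + 6*u + 9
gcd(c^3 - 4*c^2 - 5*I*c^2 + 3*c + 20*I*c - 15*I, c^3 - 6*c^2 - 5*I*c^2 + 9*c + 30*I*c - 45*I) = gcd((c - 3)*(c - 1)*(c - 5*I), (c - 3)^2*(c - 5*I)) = c^2 + c*(-3 - 5*I) + 15*I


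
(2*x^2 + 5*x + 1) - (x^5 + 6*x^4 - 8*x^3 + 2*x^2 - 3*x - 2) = -x^5 - 6*x^4 + 8*x^3 + 8*x + 3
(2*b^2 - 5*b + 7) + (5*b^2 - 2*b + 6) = 7*b^2 - 7*b + 13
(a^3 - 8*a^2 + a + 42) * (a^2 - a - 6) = a^5 - 9*a^4 + 3*a^3 + 89*a^2 - 48*a - 252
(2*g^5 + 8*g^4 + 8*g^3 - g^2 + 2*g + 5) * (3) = 6*g^5 + 24*g^4 + 24*g^3 - 3*g^2 + 6*g + 15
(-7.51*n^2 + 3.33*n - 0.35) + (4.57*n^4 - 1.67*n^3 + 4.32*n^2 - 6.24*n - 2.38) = 4.57*n^4 - 1.67*n^3 - 3.19*n^2 - 2.91*n - 2.73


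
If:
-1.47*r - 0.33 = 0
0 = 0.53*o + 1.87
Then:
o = -3.53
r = -0.22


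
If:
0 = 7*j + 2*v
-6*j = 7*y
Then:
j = -7*y/6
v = 49*y/12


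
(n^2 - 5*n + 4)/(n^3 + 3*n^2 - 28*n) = (n - 1)/(n*(n + 7))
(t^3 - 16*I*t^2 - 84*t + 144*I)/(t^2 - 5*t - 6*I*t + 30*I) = (t^2 - 10*I*t - 24)/(t - 5)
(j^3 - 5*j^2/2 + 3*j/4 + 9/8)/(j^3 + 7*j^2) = (8*j^3 - 20*j^2 + 6*j + 9)/(8*j^2*(j + 7))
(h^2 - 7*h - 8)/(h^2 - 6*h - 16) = (h + 1)/(h + 2)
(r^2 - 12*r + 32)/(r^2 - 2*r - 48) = (r - 4)/(r + 6)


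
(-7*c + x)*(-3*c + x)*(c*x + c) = 21*c^3*x + 21*c^3 - 10*c^2*x^2 - 10*c^2*x + c*x^3 + c*x^2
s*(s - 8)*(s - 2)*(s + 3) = s^4 - 7*s^3 - 14*s^2 + 48*s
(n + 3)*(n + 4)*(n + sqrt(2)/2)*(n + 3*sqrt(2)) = n^4 + 7*sqrt(2)*n^3/2 + 7*n^3 + 15*n^2 + 49*sqrt(2)*n^2/2 + 21*n + 42*sqrt(2)*n + 36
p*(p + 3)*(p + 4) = p^3 + 7*p^2 + 12*p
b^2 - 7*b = b*(b - 7)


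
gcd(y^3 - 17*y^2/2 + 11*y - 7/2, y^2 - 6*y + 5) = y - 1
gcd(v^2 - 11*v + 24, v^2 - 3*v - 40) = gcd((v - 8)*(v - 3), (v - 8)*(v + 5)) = v - 8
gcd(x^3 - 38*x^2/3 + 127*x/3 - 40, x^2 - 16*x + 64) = x - 8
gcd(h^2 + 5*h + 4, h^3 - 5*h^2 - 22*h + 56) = h + 4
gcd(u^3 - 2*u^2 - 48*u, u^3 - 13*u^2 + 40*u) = u^2 - 8*u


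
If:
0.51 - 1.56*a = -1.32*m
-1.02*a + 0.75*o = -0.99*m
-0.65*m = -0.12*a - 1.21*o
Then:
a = 0.98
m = 0.77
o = 0.31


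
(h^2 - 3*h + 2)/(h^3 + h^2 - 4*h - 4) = (h - 1)/(h^2 + 3*h + 2)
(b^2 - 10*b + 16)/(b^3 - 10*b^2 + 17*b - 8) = (b - 2)/(b^2 - 2*b + 1)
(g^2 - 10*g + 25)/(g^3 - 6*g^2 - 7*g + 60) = (g - 5)/(g^2 - g - 12)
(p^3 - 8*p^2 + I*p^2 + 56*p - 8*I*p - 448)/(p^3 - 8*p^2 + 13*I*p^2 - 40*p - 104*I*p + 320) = (p - 7*I)/(p + 5*I)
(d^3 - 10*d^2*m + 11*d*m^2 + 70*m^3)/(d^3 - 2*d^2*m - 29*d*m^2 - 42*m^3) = (d - 5*m)/(d + 3*m)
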